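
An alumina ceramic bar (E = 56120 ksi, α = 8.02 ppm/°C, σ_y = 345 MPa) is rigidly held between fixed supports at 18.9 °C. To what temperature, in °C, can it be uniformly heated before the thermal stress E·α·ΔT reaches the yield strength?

130 °C

E = 56120 ksi = 386.9 GPa.
E·α·ΔT = 345.0 MPa ⇒ ΔT = 345.0 / (386.9×10³ × 8.02×10⁻⁶) = 111.2 K.
T = 18.9 + 111.2 = 130.1 °C.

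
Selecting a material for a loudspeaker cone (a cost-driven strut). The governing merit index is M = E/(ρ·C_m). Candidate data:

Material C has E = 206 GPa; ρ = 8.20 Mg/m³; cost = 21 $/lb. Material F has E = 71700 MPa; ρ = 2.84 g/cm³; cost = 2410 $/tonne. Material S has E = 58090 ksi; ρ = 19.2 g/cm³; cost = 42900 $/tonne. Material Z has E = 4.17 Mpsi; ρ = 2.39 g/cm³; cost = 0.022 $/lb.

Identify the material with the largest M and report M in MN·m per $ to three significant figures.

After converting to SI:
  material C: E = 206.0 GPa, ρ = 8200 kg/m³, cost = 46.30 $/kg
  material F: E = 71.70 GPa, ρ = 2840 kg/m³, cost = 2.410 $/kg
  material S: E = 400.5 GPa, ρ = 19200 kg/m³, cost = 42.90 $/kg
  material Z: E = 28.75 GPa, ρ = 2390 kg/m³, cost = 0.04850 $/kg
  material Z: M = 248 MN·m per $
  material F: M = 10.5 MN·m per $
  material C: M = 0.543 MN·m per $
  material S: M = 0.486 MN·m per $
Material Z has the largest M.

material Z, M = 248 MN·m per $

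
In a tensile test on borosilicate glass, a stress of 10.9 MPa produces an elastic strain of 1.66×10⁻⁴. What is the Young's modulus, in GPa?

65.7 GPa

E = σ/ε = 10.9 MPa / 1.66×10⁻⁴ = 65660 MPa = 65.7 GPa.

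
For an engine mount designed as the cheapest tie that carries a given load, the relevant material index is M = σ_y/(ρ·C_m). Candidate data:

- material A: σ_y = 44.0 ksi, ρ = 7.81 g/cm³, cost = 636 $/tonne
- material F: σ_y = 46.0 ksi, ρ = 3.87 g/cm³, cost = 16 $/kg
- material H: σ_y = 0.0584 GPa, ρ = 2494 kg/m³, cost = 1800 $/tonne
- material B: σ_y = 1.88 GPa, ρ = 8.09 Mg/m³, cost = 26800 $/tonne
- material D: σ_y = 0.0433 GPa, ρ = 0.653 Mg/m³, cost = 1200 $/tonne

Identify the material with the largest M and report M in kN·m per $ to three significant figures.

After converting to SI:
  material A: σ_y = 303.4 MPa, ρ = 7810 kg/m³, cost = 0.6360 $/kg
  material F: σ_y = 317.2 MPa, ρ = 3870 kg/m³, cost = 16.00 $/kg
  material H: σ_y = 58.40 MPa, ρ = 2494 kg/m³, cost = 1.800 $/kg
  material B: σ_y = 1880 MPa, ρ = 8090 kg/m³, cost = 26.80 $/kg
  material D: σ_y = 43.30 MPa, ρ = 653.0 kg/m³, cost = 1.200 $/kg
  material A: M = 61.1 kN·m per $
  material D: M = 55.3 kN·m per $
  material H: M = 13.0 kN·m per $
  material B: M = 8.67 kN·m per $
  material F: M = 5.12 kN·m per $
Highest index: material A.

material A, M = 61.1 kN·m per $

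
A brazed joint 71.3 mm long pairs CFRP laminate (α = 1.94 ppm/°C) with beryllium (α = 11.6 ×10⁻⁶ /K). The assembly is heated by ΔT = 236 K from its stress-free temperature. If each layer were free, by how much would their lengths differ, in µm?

163 µm

Δα = |1.94 − 11.6|×10⁻⁶/K = 9.66×10⁻⁶/K.
ΔL_mismatch = Δα·L·ΔT = 9.66×10⁻⁶ × 71.3 mm × 236.0 K = 163 µm.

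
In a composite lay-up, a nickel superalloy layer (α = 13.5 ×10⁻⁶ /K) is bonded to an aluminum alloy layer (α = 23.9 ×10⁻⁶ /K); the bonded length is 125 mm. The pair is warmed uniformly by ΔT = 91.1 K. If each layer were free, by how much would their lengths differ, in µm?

Δα = |13.5 − 23.9|×10⁻⁶/K = 10.4×10⁻⁶/K.
ΔL_mismatch = Δα·L·ΔT = 10.4×10⁻⁶ × 125.0 mm × 91.1 K = 118 µm.

118 µm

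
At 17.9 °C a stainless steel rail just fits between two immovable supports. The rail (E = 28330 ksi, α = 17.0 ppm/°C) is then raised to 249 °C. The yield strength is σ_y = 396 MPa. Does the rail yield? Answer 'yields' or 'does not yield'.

E = 28330 ksi = 195.3 GPa.
ΔT = 231.1 K. Constrained thermal stress σ = E·α·ΔT = 195.3×10³ MPa × 17.0×10⁻⁶ × 231.1 = 767 MPa (compressive).
Compare to σ_y = 396 MPa: σ ≥ σ_y, so it yields.

yields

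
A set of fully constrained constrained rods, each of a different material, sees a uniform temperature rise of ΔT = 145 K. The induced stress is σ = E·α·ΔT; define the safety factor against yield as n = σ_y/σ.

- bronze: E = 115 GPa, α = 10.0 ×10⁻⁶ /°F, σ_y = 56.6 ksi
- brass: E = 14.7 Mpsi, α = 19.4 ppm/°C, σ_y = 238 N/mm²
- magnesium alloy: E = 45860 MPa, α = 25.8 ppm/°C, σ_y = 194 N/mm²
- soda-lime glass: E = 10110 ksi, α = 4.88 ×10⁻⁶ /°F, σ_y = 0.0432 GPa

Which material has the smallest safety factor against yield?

soda-lime glass

Per material, after unit conversion:
  bronze: E = 115.0, α = 18.0, σ_y = 390.2 → σ = 300 MPa, n = 1.30
  brass: E = 101.4, α = 19.4, σ_y = 238.0 → σ = 285 MPa, n = 0.835
  magnesium alloy: E = 45.86, α = 25.8, σ_y = 194.0 → σ = 172 MPa, n = 1.13
  soda-lime glass: E = 69.71, α = 8.78, σ_y = 43.20 → σ = 88.8 MPa, n = 0.487
Smallest n: soda-lime glass with n = 0.487.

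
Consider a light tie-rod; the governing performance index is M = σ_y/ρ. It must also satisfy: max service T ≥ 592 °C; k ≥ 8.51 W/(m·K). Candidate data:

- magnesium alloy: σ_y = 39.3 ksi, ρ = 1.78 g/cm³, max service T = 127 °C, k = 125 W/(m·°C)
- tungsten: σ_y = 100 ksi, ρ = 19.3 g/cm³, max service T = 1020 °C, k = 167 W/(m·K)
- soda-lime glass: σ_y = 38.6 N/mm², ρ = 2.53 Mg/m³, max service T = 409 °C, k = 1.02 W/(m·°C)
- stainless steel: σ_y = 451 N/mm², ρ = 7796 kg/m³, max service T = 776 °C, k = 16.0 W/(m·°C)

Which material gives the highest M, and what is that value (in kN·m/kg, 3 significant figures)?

stainless steel, M = 57.9 kN·m/kg

Screen on constraints: max service T ≥ 592 °C; k ≥ 8.51 W/(m·K). Survivors: tungsten, stainless steel.
Normalizing units and computing the index:
  tungsten: σ_y = 689.5 MPa, ρ = 19300 kg/m³
  stainless steel: σ_y = 451.0 MPa, ρ = 7796 kg/m³
  stainless steel: M = 57.9 kN·m/kg
  tungsten: M = 35.7 kN·m/kg
Highest index: stainless steel.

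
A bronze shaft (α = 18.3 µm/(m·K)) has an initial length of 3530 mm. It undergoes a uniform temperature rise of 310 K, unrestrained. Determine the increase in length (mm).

ΔL = α·L₀·ΔT = 18.3×10⁻⁶ × 3530 mm × 310.0 K = 20.0 mm.

20.0 mm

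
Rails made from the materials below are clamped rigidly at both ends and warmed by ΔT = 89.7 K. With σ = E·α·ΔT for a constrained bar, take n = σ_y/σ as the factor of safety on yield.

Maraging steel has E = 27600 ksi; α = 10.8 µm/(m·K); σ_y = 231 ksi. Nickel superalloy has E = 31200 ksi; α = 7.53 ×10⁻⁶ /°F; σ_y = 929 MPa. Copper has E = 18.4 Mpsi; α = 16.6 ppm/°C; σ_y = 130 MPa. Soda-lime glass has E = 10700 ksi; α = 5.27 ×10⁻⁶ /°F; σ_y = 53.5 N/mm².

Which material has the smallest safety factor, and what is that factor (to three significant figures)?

Converting E to GPa, α to ×10⁻⁶/K, σ_y to MPa, then σ and n for each:
  maraging steel: E = 190.3, α = 10.8, σ_y = 1593 → σ = 184 MPa, n = 8.64
  nickel superalloy: E = 215.1, α = 13.6, σ_y = 929.0 → σ = 262 MPa, n = 3.55
  copper: E = 126.9, α = 16.6, σ_y = 130.0 → σ = 189 MPa, n = 0.688
  soda-lime glass: E = 73.77, α = 9.49, σ_y = 53.50 → σ = 62.8 MPa, n = 0.852
Smallest n: copper with n = 0.688.

copper, n = 0.688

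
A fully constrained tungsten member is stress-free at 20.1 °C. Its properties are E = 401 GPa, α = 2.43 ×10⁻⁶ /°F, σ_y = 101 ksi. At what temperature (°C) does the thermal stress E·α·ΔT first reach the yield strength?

417 °C

α = 2.43×10⁻⁶/°F × 9/5 = 4.37×10⁻⁶/K.
σ_y = 101 ksi = 696.4 MPa.
E·α·ΔT = 696.4 MPa ⇒ ΔT = 696.4 / (401.0×10³ × 4.37×10⁻⁶) = 397.0 K.
T = 20.1 + 397.0 = 417.1 °C.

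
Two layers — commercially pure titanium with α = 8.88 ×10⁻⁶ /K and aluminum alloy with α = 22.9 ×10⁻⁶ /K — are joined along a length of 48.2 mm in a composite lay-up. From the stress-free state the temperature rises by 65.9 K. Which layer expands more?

aluminum alloy

α(commercially pure titanium) = 8.88×10⁻⁶/K vs α(aluminum alloy) = 22.9×10⁻⁶/K.
Higher α expands more for the same ΔT: aluminum alloy.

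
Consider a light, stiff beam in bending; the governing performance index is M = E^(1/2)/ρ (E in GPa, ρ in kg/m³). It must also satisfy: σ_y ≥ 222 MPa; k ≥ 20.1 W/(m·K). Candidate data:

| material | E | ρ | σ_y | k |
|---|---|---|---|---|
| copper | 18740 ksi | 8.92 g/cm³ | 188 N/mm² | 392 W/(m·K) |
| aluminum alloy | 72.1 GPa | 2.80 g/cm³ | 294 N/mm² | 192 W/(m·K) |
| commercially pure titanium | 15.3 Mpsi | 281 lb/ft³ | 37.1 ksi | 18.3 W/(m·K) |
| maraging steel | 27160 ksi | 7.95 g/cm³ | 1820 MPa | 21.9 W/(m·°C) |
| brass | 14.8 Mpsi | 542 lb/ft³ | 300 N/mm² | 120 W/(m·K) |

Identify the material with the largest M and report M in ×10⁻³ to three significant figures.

Screen on constraints: σ_y ≥ 222 MPa; k ≥ 20.1 W/(m·K). Survivors: aluminum alloy, maraging steel, brass.
After converting to SI:
  aluminum alloy: E = 72.10 GPa, ρ = 2800 kg/m³
  maraging steel: E = 187.3 GPa, ρ = 7950 kg/m³
  brass: E = 102.0 GPa, ρ = 8682 kg/m³
  aluminum alloy: M = 3.03×10⁻³
  maraging steel: M = 1.72×10⁻³
  brass: M = 1.16×10⁻³
Aluminum alloy ranks first.

aluminum alloy, M = 3.03×10⁻³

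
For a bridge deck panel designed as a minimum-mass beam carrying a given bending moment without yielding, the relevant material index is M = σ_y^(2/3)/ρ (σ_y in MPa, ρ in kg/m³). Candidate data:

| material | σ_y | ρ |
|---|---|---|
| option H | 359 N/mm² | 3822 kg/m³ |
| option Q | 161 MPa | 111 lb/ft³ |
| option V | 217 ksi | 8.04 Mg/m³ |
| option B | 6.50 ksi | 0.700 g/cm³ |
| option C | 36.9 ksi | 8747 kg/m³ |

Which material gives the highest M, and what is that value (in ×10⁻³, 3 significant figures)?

option B, M = 18.0×10⁻³

In SI units:
  option H: σ_y = 359.0 MPa, ρ = 3822 kg/m³
  option Q: σ_y = 161.0 MPa, ρ = 1778 kg/m³
  option V: σ_y = 1496 MPa, ρ = 8040 kg/m³
  option B: σ_y = 44.82 MPa, ρ = 700.0 kg/m³
  option C: σ_y = 254.4 MPa, ρ = 8747 kg/m³
  option B: M = 18.0×10⁻³
  option Q: M = 16.6×10⁻³
  option V: M = 16.3×10⁻³
  option H: M = 13.2×10⁻³
  option C: M = 4.59×10⁻³
Highest index: option B.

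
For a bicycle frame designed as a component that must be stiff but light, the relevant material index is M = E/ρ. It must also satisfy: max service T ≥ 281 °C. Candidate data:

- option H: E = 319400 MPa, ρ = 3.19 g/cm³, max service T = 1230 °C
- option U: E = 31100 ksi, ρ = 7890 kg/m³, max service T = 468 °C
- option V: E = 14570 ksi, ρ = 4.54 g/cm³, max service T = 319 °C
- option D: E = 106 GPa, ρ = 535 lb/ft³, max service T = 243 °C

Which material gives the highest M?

Screen on constraints: max service T ≥ 281 °C. Survivors: option H, option U, option V.
Normalizing units and computing the index:
  option H: E = 319.4 GPa, ρ = 3190 kg/m³
  option U: E = 214.4 GPa, ρ = 7890 kg/m³
  option V: E = 100.5 GPa, ρ = 4540 kg/m³
  option H: M = 100 MN·m/kg
  option U: M = 27.2 MN·m/kg
  option V: M = 22.1 MN·m/kg
The maximum is for option H.

option H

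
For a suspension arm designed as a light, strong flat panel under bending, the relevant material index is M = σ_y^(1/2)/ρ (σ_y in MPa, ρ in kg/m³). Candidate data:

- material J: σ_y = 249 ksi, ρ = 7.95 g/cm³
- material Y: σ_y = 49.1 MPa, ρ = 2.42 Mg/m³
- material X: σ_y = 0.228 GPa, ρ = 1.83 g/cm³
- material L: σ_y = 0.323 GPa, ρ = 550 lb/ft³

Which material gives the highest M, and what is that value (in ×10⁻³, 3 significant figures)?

material X, M = 8.25×10⁻³

Normalizing units and computing the index:
  material J: σ_y = 1717 MPa, ρ = 7950 kg/m³
  material Y: σ_y = 49.10 MPa, ρ = 2420 kg/m³
  material X: σ_y = 228.0 MPa, ρ = 1830 kg/m³
  material L: σ_y = 323.0 MPa, ρ = 8810 kg/m³
  material X: M = 8.25×10⁻³
  material J: M = 5.21×10⁻³
  material Y: M = 2.90×10⁻³
  material L: M = 2.04×10⁻³
Material X ranks first.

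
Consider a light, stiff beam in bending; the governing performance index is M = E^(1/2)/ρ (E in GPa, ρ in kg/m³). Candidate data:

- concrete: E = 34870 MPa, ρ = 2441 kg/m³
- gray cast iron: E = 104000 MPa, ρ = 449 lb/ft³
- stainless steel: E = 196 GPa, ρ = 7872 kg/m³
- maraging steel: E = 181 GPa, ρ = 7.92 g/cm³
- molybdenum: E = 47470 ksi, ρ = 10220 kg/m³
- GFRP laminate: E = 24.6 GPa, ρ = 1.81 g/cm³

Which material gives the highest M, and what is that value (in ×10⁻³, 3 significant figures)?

GFRP laminate, M = 2.74×10⁻³

Putting every candidate on a common basis:
  concrete: E = 34.87 GPa, ρ = 2441 kg/m³
  gray cast iron: E = 104.0 GPa, ρ = 7192 kg/m³
  stainless steel: E = 196.0 GPa, ρ = 7872 kg/m³
  maraging steel: E = 181.0 GPa, ρ = 7920 kg/m³
  molybdenum: E = 327.3 GPa, ρ = 10220 kg/m³
  GFRP laminate: E = 24.60 GPa, ρ = 1810 kg/m³
  GFRP laminate: M = 2.74×10⁻³
  concrete: M = 2.42×10⁻³
  stainless steel: M = 1.78×10⁻³
  molybdenum: M = 1.77×10⁻³
  maraging steel: M = 1.70×10⁻³
  gray cast iron: M = 1.42×10⁻³
The maximum is for GFRP laminate.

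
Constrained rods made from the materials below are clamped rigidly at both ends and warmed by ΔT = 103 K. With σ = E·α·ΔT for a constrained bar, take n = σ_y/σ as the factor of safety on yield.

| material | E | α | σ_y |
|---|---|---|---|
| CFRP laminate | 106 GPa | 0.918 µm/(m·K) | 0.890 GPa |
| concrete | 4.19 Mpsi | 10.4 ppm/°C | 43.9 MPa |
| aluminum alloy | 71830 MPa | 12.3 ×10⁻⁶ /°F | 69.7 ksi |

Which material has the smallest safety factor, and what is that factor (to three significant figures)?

concrete, n = 1.42

Converting E to GPa, α to ×10⁻⁶/K, σ_y to MPa, then σ and n for each:
  CFRP laminate: E = 106.0, α = 0.918, σ_y = 890.0 → σ = 10.0 MPa, n = 88.8
  concrete: E = 28.89, α = 10.4, σ_y = 43.90 → σ = 30.9 MPa, n = 1.42
  aluminum alloy: E = 71.83, α = 22.1, σ_y = 480.6 → σ = 164 MPa, n = 2.93
The minimum is concrete at n = 1.42.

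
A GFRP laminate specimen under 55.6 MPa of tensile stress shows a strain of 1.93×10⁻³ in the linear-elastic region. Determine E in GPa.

28.8 GPa

E = σ/ε = 55.6 MPa / 1.93×10⁻³ = 28810 MPa = 28.8 GPa.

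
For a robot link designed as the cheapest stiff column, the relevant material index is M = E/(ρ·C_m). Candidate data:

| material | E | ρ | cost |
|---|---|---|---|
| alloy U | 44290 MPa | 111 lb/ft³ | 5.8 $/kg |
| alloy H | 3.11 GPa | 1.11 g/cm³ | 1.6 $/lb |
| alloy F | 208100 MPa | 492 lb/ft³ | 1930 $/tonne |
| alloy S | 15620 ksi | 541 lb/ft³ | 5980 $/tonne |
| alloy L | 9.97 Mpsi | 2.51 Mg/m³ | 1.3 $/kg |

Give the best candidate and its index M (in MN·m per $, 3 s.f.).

Convert each candidate to consistent units, then evaluate M:
  alloy U: E = 44.29 GPa, ρ = 1778 kg/m³, cost = 5.800 $/kg
  alloy H: E = 3.110 GPa, ρ = 1110 kg/m³, cost = 3.527 $/kg
  alloy F: E = 208.1 GPa, ρ = 7881 kg/m³, cost = 1.930 $/kg
  alloy S: E = 107.7 GPa, ρ = 8666 kg/m³, cost = 5.980 $/kg
  alloy L: E = 68.74 GPa, ρ = 2510 kg/m³, cost = 1.300 $/kg
  alloy L: M = 21.1 MN·m per $
  alloy F: M = 13.7 MN·m per $
  alloy U: M = 4.29 MN·m per $
  alloy S: M = 2.08 MN·m per $
  alloy H: M = 0.794 MN·m per $
Alloy L has the largest M.

alloy L, M = 21.1 MN·m per $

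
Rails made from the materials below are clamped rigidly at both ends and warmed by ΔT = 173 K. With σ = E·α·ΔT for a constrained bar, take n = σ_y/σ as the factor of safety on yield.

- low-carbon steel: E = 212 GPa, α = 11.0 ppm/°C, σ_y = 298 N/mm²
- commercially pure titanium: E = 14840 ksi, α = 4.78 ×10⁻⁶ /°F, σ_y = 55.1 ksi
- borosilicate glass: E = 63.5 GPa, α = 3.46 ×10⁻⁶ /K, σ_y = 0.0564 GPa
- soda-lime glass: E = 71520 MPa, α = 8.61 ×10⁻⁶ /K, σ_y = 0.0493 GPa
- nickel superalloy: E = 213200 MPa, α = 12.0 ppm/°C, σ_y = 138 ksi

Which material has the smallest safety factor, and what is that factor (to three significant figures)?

With everything in SI (GPa, ×10⁻⁶/K, MPa):
  low-carbon steel: E = 212.0, α = 11.0, σ_y = 298.0 → σ = 403 MPa, n = 0.739
  commercially pure titanium: E = 102.3, α = 8.60, σ_y = 379.9 → σ = 152 MPa, n = 2.49
  borosilicate glass: E = 63.50, α = 3.46, σ_y = 56.40 → σ = 38.0 MPa, n = 1.48
  soda-lime glass: E = 71.52, α = 8.61, σ_y = 49.30 → σ = 107 MPa, n = 0.463
  nickel superalloy: E = 213.2, α = 12.0, σ_y = 951.5 → σ = 443 MPa, n = 2.15
Smallest n: soda-lime glass with n = 0.463.

soda-lime glass, n = 0.463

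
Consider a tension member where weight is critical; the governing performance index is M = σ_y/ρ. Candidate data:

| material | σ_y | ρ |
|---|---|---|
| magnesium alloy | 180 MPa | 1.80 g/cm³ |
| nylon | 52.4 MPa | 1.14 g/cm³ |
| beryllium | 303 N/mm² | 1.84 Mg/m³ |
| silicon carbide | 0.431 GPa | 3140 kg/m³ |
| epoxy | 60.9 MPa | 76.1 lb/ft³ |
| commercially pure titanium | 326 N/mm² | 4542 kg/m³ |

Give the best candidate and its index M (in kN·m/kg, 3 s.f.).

Putting every candidate on a common basis:
  magnesium alloy: σ_y = 180.0 MPa, ρ = 1800 kg/m³
  nylon: σ_y = 52.40 MPa, ρ = 1140 kg/m³
  beryllium: σ_y = 303.0 MPa, ρ = 1840 kg/m³
  silicon carbide: σ_y = 431.0 MPa, ρ = 3140 kg/m³
  epoxy: σ_y = 60.90 MPa, ρ = 1219 kg/m³
  commercially pure titanium: σ_y = 326.0 MPa, ρ = 4542 kg/m³
  beryllium: M = 165 kN·m/kg
  silicon carbide: M = 137 kN·m/kg
  magnesium alloy: M = 100 kN·m/kg
  commercially pure titanium: M = 71.8 kN·m/kg
  epoxy: M = 50.0 kN·m/kg
  nylon: M = 46.0 kN·m/kg
The maximum is for beryllium.

beryllium, M = 165 kN·m/kg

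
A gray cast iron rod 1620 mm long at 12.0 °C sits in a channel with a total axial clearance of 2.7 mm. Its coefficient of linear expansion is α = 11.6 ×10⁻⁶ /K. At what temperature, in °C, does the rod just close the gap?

156 °C

α·L₀·ΔT = 2.7 mm ⇒ ΔT = 2.7 / (11.6×10⁻⁶ × 1620.0) = 143.7 K.
T = 12.0 + 143.7 = 155.7 °C.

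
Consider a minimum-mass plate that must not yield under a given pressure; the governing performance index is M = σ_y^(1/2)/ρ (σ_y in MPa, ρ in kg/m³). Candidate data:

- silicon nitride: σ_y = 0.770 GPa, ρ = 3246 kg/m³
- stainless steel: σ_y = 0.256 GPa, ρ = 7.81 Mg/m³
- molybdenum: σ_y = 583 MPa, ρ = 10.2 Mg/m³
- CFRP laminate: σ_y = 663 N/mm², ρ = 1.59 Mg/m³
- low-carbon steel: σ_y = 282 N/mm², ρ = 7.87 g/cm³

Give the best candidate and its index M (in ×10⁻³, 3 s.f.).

Normalizing units and computing the index:
  silicon nitride: σ_y = 770.0 MPa, ρ = 3246 kg/m³
  stainless steel: σ_y = 256.0 MPa, ρ = 7810 kg/m³
  molybdenum: σ_y = 583.0 MPa, ρ = 10200 kg/m³
  CFRP laminate: σ_y = 663.0 MPa, ρ = 1590 kg/m³
  low-carbon steel: σ_y = 282.0 MPa, ρ = 7870 kg/m³
  CFRP laminate: M = 16.2×10⁻³
  silicon nitride: M = 8.55×10⁻³
  molybdenum: M = 2.37×10⁻³
  low-carbon steel: M = 2.13×10⁻³
  stainless steel: M = 2.05×10⁻³
CFRP laminate has the largest M.

CFRP laminate, M = 16.2×10⁻³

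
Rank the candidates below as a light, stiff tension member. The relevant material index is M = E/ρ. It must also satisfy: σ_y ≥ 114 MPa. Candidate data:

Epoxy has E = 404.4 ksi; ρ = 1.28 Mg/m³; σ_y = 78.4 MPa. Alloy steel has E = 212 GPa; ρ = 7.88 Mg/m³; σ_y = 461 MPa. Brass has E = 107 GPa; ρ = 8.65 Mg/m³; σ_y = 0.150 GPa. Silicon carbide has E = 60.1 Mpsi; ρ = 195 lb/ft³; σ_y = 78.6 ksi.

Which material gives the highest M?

Screen on constraints: σ_y ≥ 114 MPa. Survivors: alloy steel, brass, silicon carbide.
In SI units:
  alloy steel: E = 212.0 GPa, ρ = 7880 kg/m³
  brass: E = 107.0 GPa, ρ = 8650 kg/m³
  silicon carbide: E = 414.4 GPa, ρ = 3124 kg/m³
  silicon carbide: M = 133 MN·m/kg
  alloy steel: M = 26.9 MN·m/kg
  brass: M = 12.4 MN·m/kg
Silicon carbide ranks first.

silicon carbide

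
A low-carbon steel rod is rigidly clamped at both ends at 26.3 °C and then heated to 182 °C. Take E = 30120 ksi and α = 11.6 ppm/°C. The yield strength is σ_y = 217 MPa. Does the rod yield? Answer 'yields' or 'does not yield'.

yields

E = 30120 ksi = 207.7 GPa.
ΔT = 155.7 K. Constrained thermal stress σ = E·α·ΔT = 207.7×10³ MPa × 11.6×10⁻⁶ × 155.7 = 375 MPa (compressive).
Compare to σ_y = 217 MPa: σ ≥ σ_y, so it yields.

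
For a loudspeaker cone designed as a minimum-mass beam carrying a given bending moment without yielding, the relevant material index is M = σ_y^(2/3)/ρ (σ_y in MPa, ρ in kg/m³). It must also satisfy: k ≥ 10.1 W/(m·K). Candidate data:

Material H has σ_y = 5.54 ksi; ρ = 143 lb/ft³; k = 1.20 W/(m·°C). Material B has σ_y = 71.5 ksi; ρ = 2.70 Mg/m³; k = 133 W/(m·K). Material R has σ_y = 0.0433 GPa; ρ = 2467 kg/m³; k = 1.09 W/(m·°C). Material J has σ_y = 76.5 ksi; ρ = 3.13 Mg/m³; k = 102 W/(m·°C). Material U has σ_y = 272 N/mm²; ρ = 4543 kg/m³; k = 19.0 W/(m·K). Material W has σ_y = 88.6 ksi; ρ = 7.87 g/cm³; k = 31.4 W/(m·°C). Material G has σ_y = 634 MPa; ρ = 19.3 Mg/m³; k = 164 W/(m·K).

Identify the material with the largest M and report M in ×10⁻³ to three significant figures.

Screen on constraints: k ≥ 10.1 W/(m·K). Survivors: material B, material J, material U, material W, material G.
Putting every candidate on a common basis:
  material B: σ_y = 493.0 MPa, ρ = 2700 kg/m³
  material J: σ_y = 527.4 MPa, ρ = 3130 kg/m³
  material U: σ_y = 272.0 MPa, ρ = 4543 kg/m³
  material W: σ_y = 610.9 MPa, ρ = 7870 kg/m³
  material G: σ_y = 634.0 MPa, ρ = 19300 kg/m³
  material B: M = 23.1×10⁻³
  material J: M = 20.9×10⁻³
  material U: M = 9.24×10⁻³
  material W: M = 9.15×10⁻³
  material G: M = 3.82×10⁻³
Highest index: material B.

material B, M = 23.1×10⁻³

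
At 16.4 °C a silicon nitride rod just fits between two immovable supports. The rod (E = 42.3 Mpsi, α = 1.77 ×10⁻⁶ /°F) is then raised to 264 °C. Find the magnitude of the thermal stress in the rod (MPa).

E = 42.3 Mpsi = 291.6 GPa.
α = 1.77×10⁻⁶/°F × 9/5 = 3.19×10⁻⁶/K.
ΔT = 247.6 K. Constrained thermal stress σ = E·α·ΔT = 291.6×10³ MPa × 3.19×10⁻⁶ × 247.6 = 230 MPa (compressive).

230 MPa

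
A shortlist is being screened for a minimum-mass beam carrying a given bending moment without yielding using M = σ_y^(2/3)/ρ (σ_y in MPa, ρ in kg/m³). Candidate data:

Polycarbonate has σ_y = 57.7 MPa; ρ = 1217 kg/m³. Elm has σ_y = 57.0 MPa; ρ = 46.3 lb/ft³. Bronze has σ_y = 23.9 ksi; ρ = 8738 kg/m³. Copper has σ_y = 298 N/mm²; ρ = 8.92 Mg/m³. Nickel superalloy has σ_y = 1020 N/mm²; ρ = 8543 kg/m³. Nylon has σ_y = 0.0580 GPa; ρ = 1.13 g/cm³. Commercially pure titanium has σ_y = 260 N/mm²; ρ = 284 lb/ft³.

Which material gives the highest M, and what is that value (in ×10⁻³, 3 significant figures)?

In SI units:
  polycarbonate: σ_y = 57.70 MPa, ρ = 1217 kg/m³
  elm: σ_y = 57.00 MPa, ρ = 741.7 kg/m³
  bronze: σ_y = 164.8 MPa, ρ = 8738 kg/m³
  copper: σ_y = 298.0 MPa, ρ = 8920 kg/m³
  nickel superalloy: σ_y = 1020 MPa, ρ = 8543 kg/m³
  nylon: σ_y = 58.00 MPa, ρ = 1130 kg/m³
  commercially pure titanium: σ_y = 260.0 MPa, ρ = 4549 kg/m³
  elm: M = 20.0×10⁻³
  nylon: M = 13.3×10⁻³
  polycarbonate: M = 12.3×10⁻³
  nickel superalloy: M = 11.9×10⁻³
  commercially pure titanium: M = 8.95×10⁻³
  copper: M = 5.00×10⁻³
  bronze: M = 3.44×10⁻³
Elm has the largest M.

elm, M = 20.0×10⁻³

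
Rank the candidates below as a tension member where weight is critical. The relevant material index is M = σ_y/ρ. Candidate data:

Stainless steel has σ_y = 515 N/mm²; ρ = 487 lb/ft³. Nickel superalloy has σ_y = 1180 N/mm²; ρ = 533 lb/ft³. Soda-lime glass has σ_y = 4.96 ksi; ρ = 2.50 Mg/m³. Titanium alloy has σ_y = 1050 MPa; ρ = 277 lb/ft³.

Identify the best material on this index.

Convert each candidate to consistent units, then evaluate M:
  stainless steel: σ_y = 515.0 MPa, ρ = 7801 kg/m³
  nickel superalloy: σ_y = 1180 MPa, ρ = 8538 kg/m³
  soda-lime glass: σ_y = 34.20 MPa, ρ = 2500 kg/m³
  titanium alloy: σ_y = 1050 MPa, ρ = 4437 kg/m³
  titanium alloy: M = 237 kN·m/kg
  nickel superalloy: M = 138 kN·m/kg
  stainless steel: M = 66.0 kN·m/kg
  soda-lime glass: M = 13.7 kN·m/kg
Titanium alloy has the largest M.

titanium alloy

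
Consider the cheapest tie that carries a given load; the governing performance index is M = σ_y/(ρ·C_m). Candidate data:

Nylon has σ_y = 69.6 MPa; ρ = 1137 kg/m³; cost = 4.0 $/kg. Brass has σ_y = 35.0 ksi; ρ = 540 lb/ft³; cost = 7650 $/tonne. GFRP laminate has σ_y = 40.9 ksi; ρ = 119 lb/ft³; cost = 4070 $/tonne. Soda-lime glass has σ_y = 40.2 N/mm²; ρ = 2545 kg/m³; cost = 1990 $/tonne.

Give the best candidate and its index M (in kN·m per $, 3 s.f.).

GFRP laminate, M = 36.3 kN·m per $

After converting to SI:
  nylon: σ_y = 69.60 MPa, ρ = 1137 kg/m³, cost = 4.000 $/kg
  brass: σ_y = 241.3 MPa, ρ = 8650 kg/m³, cost = 7.650 $/kg
  GFRP laminate: σ_y = 282.0 MPa, ρ = 1906 kg/m³, cost = 4.070 $/kg
  soda-lime glass: σ_y = 40.20 MPa, ρ = 2545 kg/m³, cost = 1.990 $/kg
  GFRP laminate: M = 36.3 kN·m per $
  nylon: M = 15.3 kN·m per $
  soda-lime glass: M = 7.94 kN·m per $
  brass: M = 3.65 kN·m per $
The maximum is for GFRP laminate.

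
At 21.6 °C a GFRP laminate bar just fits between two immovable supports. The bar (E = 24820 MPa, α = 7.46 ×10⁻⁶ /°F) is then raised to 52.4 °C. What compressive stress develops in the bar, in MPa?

E = 24820 MPa = 24.82 GPa.
α = 7.46×10⁻⁶/°F × 9/5 = 13.4×10⁻⁶/K.
ΔT = 30.80 K. Constrained thermal stress σ = E·α·ΔT = 24.82×10³ MPa × 13.4×10⁻⁶ × 30.80 = 10.3 MPa (compressive).

10.3 MPa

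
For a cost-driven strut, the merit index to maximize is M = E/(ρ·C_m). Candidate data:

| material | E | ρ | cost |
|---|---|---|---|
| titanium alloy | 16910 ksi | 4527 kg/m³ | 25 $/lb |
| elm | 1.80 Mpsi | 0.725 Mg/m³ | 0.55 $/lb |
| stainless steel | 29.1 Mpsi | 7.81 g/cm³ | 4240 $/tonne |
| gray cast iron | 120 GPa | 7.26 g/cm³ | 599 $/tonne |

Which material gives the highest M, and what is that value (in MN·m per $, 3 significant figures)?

gray cast iron, M = 27.6 MN·m per $

After converting to SI:
  titanium alloy: E = 116.6 GPa, ρ = 4527 kg/m³, cost = 55.11 $/kg
  elm: E = 12.41 GPa, ρ = 725.0 kg/m³, cost = 1.213 $/kg
  stainless steel: E = 200.6 GPa, ρ = 7810 kg/m³, cost = 4.240 $/kg
  gray cast iron: E = 120.0 GPa, ρ = 7260 kg/m³, cost = 0.5990 $/kg
  gray cast iron: M = 27.6 MN·m per $
  elm: M = 14.1 MN·m per $
  stainless steel: M = 6.06 MN·m per $
  titanium alloy: M = 0.467 MN·m per $
Gray cast iron has the largest M.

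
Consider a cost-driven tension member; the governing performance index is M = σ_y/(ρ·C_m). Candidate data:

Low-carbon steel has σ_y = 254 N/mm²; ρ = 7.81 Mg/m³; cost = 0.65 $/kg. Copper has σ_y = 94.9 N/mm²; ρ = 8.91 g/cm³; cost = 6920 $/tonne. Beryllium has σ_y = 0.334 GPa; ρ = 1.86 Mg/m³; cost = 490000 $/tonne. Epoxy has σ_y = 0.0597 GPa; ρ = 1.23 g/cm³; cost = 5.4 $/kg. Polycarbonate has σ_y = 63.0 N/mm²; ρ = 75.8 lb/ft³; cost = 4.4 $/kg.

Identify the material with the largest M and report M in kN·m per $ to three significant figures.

Convert each candidate to consistent units, then evaluate M:
  low-carbon steel: σ_y = 254.0 MPa, ρ = 7810 kg/m³, cost = 0.6500 $/kg
  copper: σ_y = 94.90 MPa, ρ = 8910 kg/m³, cost = 6.920 $/kg
  beryllium: σ_y = 334.0 MPa, ρ = 1860 kg/m³, cost = 490.0 $/kg
  epoxy: σ_y = 59.70 MPa, ρ = 1230 kg/m³, cost = 5.400 $/kg
  polycarbonate: σ_y = 63.00 MPa, ρ = 1214 kg/m³, cost = 4.400 $/kg
  low-carbon steel: M = 50.0 kN·m per $
  polycarbonate: M = 11.8 kN·m per $
  epoxy: M = 8.99 kN·m per $
  copper: M = 1.54 kN·m per $
  beryllium: M = 0.366 kN·m per $
Low-carbon steel ranks first.

low-carbon steel, M = 50.0 kN·m per $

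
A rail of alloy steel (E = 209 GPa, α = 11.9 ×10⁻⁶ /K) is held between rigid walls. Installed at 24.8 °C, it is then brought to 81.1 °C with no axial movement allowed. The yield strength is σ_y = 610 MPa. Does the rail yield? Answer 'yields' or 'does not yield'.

ΔT = 56.30 K. Constrained thermal stress σ = E·α·ΔT = 209.0×10³ MPa × 11.9×10⁻⁶ × 56.30 = 140 MPa (compressive).
Compare to σ_y = 610 MPa: σ < σ_y, so it does not yield.

does not yield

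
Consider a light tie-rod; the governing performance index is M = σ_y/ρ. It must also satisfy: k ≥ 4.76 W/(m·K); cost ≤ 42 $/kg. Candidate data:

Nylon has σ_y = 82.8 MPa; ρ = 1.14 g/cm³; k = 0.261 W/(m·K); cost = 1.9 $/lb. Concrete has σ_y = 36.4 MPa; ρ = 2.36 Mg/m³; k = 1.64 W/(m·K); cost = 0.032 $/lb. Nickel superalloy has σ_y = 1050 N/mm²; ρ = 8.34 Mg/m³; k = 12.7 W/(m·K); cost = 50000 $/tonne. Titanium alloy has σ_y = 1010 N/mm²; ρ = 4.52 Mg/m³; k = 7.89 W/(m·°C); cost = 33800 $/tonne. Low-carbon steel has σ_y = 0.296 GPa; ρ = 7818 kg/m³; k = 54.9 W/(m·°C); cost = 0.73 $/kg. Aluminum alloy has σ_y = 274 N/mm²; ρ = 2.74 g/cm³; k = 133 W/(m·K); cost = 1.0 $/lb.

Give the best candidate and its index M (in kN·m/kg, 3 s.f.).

Screen on constraints: k ≥ 4.76 W/(m·K); cost ≤ 42 $/kg. Survivors: titanium alloy, low-carbon steel, aluminum alloy.
Putting every candidate on a common basis:
  titanium alloy: σ_y = 1010 MPa, ρ = 4520 kg/m³
  low-carbon steel: σ_y = 296.0 MPa, ρ = 7818 kg/m³
  aluminum alloy: σ_y = 274.0 MPa, ρ = 2740 kg/m³
  titanium alloy: M = 223 kN·m/kg
  aluminum alloy: M = 100 kN·m/kg
  low-carbon steel: M = 37.9 kN·m/kg
Titanium alloy has the largest M.

titanium alloy, M = 223 kN·m/kg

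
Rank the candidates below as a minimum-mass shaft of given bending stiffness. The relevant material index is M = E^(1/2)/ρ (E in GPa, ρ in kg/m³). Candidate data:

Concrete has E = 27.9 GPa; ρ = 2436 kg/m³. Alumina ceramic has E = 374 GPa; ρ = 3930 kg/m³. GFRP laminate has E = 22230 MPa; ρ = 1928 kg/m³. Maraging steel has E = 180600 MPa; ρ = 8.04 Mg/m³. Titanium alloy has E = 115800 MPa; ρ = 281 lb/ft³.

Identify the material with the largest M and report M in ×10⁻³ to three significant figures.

alumina ceramic, M = 4.92×10⁻³

In SI units:
  concrete: E = 27.90 GPa, ρ = 2436 kg/m³
  alumina ceramic: E = 374.0 GPa, ρ = 3930 kg/m³
  GFRP laminate: E = 22.23 GPa, ρ = 1928 kg/m³
  maraging steel: E = 180.6 GPa, ρ = 8040 kg/m³
  titanium alloy: E = 115.8 GPa, ρ = 4501 kg/m³
  alumina ceramic: M = 4.92×10⁻³
  GFRP laminate: M = 2.45×10⁻³
  titanium alloy: M = 2.39×10⁻³
  concrete: M = 2.17×10⁻³
  maraging steel: M = 1.67×10⁻³
Alumina ceramic ranks first.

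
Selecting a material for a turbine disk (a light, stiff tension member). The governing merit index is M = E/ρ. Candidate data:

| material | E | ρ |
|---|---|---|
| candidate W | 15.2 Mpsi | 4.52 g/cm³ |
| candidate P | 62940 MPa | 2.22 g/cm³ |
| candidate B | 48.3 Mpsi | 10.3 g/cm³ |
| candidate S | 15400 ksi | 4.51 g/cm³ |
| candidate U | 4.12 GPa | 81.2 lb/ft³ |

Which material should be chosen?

candidate B

Normalizing units and computing the index:
  candidate W: E = 104.8 GPa, ρ = 4520 kg/m³
  candidate P: E = 62.94 GPa, ρ = 2220 kg/m³
  candidate B: E = 333.0 GPa, ρ = 10300 kg/m³
  candidate S: E = 106.2 GPa, ρ = 4510 kg/m³
  candidate U: E = 4.120 GPa, ρ = 1301 kg/m³
  candidate B: M = 32.3 MN·m/kg
  candidate P: M = 28.4 MN·m/kg
  candidate S: M = 23.5 MN·m/kg
  candidate W: M = 23.2 MN·m/kg
  candidate U: M = 3.17 MN·m/kg
The maximum is for candidate B.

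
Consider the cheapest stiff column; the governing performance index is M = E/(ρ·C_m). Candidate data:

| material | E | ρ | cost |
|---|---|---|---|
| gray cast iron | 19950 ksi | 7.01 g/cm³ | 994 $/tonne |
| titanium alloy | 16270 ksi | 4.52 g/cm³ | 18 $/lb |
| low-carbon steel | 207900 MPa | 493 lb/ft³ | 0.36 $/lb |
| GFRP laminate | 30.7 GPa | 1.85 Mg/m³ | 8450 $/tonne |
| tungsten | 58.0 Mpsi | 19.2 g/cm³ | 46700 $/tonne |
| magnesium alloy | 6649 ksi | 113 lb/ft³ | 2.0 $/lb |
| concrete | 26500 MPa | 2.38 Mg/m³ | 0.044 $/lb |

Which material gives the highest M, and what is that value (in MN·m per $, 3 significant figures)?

concrete, M = 115 MN·m per $

Convert each candidate to consistent units, then evaluate M:
  gray cast iron: E = 137.6 GPa, ρ = 7010 kg/m³, cost = 0.9940 $/kg
  titanium alloy: E = 112.2 GPa, ρ = 4520 kg/m³, cost = 39.68 $/kg
  low-carbon steel: E = 207.9 GPa, ρ = 7897 kg/m³, cost = 0.7937 $/kg
  GFRP laminate: E = 30.70 GPa, ρ = 1850 kg/m³, cost = 8.450 $/kg
  tungsten: E = 399.9 GPa, ρ = 19200 kg/m³, cost = 46.70 $/kg
  magnesium alloy: E = 45.84 GPa, ρ = 1810 kg/m³, cost = 4.409 $/kg
  concrete: E = 26.50 GPa, ρ = 2380 kg/m³, cost = 0.09700 $/kg
  concrete: M = 115 MN·m per $
  low-carbon steel: M = 33.2 MN·m per $
  gray cast iron: M = 19.7 MN·m per $
  magnesium alloy: M = 5.74 MN·m per $
  GFRP laminate: M = 1.96 MN·m per $
  titanium alloy: M = 0.625 MN·m per $
  tungsten: M = 0.446 MN·m per $
Concrete has the largest M.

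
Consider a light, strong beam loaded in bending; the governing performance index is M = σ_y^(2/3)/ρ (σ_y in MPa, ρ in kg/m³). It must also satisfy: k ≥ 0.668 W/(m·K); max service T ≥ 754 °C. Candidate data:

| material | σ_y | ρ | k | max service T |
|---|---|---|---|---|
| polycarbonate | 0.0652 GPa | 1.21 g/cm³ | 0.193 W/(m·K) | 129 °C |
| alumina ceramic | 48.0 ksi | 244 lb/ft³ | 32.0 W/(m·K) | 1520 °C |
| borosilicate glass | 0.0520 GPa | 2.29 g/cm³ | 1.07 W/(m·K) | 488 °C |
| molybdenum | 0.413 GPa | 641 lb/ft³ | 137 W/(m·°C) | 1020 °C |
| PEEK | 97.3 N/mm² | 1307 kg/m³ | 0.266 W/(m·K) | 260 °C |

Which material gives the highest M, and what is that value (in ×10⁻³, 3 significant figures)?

Screen on constraints: k ≥ 0.668 W/(m·K); max service T ≥ 754 °C. Survivors: alumina ceramic, molybdenum.
Putting every candidate on a common basis:
  alumina ceramic: σ_y = 330.9 MPa, ρ = 3909 kg/m³
  molybdenum: σ_y = 413.0 MPa, ρ = 10270 kg/m³
  alumina ceramic: M = 12.2×10⁻³
  molybdenum: M = 5.40×10⁻³
Alumina ceramic has the largest M.

alumina ceramic, M = 12.2×10⁻³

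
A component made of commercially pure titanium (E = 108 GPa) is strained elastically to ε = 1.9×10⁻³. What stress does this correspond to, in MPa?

205 MPa

σ = E·ε = 108000 MPa × 1.9×10⁻³ = 205 MPa.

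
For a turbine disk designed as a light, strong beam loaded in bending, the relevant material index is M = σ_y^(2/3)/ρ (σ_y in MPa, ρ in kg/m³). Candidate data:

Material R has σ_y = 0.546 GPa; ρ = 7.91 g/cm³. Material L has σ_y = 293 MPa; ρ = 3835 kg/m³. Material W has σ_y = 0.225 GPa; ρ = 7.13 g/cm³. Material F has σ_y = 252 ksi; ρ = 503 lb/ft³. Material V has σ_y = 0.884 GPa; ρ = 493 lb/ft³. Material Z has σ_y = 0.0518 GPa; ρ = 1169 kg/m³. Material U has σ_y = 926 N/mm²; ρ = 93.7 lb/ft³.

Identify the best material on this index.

After converting to SI:
  material R: σ_y = 546.0 MPa, ρ = 7910 kg/m³
  material L: σ_y = 293.0 MPa, ρ = 3835 kg/m³
  material W: σ_y = 225.0 MPa, ρ = 7130 kg/m³
  material F: σ_y = 1737 MPa, ρ = 8057 kg/m³
  material V: σ_y = 884.0 MPa, ρ = 7897 kg/m³
  material Z: σ_y = 51.80 MPa, ρ = 1169 kg/m³
  material U: σ_y = 926.0 MPa, ρ = 1501 kg/m³
  material U: M = 63.3×10⁻³
  material F: M = 17.9×10⁻³
  material Z: M = 11.9×10⁻³
  material V: M = 11.7×10⁻³
  material L: M = 11.5×10⁻³
  material R: M = 8.45×10⁻³
  material W: M = 5.19×10⁻³
Material U ranks first.

material U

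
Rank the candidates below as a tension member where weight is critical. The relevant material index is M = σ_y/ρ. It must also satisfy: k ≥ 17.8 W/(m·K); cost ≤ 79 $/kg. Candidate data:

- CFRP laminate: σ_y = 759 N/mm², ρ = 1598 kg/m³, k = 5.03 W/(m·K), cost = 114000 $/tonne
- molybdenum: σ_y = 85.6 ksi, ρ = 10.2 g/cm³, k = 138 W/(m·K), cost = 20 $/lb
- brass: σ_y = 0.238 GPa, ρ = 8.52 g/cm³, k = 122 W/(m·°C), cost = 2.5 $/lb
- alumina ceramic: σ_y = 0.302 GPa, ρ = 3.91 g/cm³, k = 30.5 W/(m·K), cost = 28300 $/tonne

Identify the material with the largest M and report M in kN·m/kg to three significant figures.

Screen on constraints: k ≥ 17.8 W/(m·K); cost ≤ 79 $/kg. Survivors: molybdenum, brass, alumina ceramic.
After converting to SI:
  molybdenum: σ_y = 590.2 MPa, ρ = 10200 kg/m³
  brass: σ_y = 238.0 MPa, ρ = 8520 kg/m³
  alumina ceramic: σ_y = 302.0 MPa, ρ = 3910 kg/m³
  alumina ceramic: M = 77.2 kN·m/kg
  molybdenum: M = 57.9 kN·m/kg
  brass: M = 27.9 kN·m/kg
Alumina ceramic ranks first.

alumina ceramic, M = 77.2 kN·m/kg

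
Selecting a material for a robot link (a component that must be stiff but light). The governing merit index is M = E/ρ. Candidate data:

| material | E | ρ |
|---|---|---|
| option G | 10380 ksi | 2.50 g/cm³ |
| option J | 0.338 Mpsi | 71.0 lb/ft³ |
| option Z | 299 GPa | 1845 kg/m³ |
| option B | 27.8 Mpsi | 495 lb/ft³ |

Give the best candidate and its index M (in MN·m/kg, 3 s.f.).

option Z, M = 162 MN·m/kg

Normalizing units and computing the index:
  option G: E = 71.57 GPa, ρ = 2500 kg/m³
  option J: E = 2.330 GPa, ρ = 1137 kg/m³
  option Z: E = 299.0 GPa, ρ = 1845 kg/m³
  option B: E = 191.7 GPa, ρ = 7929 kg/m³
  option Z: M = 162 MN·m/kg
  option G: M = 28.6 MN·m/kg
  option B: M = 24.2 MN·m/kg
  option J: M = 2.05 MN·m/kg
Option Z has the largest M.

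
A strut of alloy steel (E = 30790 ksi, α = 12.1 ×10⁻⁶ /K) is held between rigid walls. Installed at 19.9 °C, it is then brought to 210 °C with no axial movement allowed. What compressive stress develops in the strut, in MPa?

488 MPa

E = 30790 ksi = 212.3 GPa.
ΔT = 190.1 K. Constrained thermal stress σ = E·α·ΔT = 212.3×10³ MPa × 12.1×10⁻⁶ × 190.1 = 488 MPa (compressive).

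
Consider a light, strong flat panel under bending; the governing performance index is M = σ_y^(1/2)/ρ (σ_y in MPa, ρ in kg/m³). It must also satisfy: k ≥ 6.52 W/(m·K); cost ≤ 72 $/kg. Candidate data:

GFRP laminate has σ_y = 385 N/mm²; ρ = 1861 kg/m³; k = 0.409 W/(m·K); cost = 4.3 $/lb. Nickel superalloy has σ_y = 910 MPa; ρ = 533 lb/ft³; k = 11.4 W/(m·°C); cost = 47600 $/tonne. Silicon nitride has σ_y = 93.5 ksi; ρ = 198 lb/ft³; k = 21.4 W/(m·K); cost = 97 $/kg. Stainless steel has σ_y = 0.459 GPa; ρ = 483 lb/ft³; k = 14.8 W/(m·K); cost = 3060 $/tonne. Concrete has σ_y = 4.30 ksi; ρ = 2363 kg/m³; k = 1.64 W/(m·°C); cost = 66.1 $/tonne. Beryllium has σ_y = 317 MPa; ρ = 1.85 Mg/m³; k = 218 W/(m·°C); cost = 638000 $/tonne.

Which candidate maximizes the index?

Screen on constraints: k ≥ 6.52 W/(m·K); cost ≤ 72 $/kg. Survivors: nickel superalloy, stainless steel.
Putting every candidate on a common basis:
  nickel superalloy: σ_y = 910.0 MPa, ρ = 8538 kg/m³
  stainless steel: σ_y = 459.0 MPa, ρ = 7737 kg/m³
  nickel superalloy: M = 3.53×10⁻³
  stainless steel: M = 2.77×10⁻³
The maximum is for nickel superalloy.

nickel superalloy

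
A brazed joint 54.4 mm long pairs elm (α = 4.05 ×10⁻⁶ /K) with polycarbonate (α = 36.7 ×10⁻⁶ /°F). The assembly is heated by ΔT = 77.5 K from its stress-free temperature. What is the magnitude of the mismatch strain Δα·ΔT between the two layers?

polycarbonate: α = 36.7×10⁻⁶/°F × 9/5 = 66.1×10⁻⁶/K.
Δα = |4.05 − 66.1|×10⁻⁶/K = 62.0×10⁻⁶/K.
Mismatch strain = Δα·ΔT = 62.0×10⁻⁶ × 77.5 = 4.81×10⁻³.

4.81×10⁻³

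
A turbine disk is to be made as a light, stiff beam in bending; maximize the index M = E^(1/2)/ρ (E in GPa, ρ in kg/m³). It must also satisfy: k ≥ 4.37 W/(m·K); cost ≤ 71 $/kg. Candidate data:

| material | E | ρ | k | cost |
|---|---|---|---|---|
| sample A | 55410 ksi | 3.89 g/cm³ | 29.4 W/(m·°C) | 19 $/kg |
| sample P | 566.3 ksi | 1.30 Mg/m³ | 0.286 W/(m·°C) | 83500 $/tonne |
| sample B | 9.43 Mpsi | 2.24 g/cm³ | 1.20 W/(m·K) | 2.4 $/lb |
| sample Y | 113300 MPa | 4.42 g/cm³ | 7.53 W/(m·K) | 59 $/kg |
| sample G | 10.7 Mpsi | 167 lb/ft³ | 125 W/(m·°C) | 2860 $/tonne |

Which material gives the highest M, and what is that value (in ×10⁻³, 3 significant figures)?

Screen on constraints: k ≥ 4.37 W/(m·K); cost ≤ 71 $/kg. Survivors: sample A, sample Y, sample G.
Convert each candidate to consistent units, then evaluate M:
  sample A: E = 382.0 GPa, ρ = 3890 kg/m³
  sample Y: E = 113.3 GPa, ρ = 4420 kg/m³
  sample G: E = 73.77 GPa, ρ = 2675 kg/m³
  sample A: M = 5.02×10⁻³
  sample G: M = 3.21×10⁻³
  sample Y: M = 2.41×10⁻³
Sample A has the largest M.

sample A, M = 5.02×10⁻³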